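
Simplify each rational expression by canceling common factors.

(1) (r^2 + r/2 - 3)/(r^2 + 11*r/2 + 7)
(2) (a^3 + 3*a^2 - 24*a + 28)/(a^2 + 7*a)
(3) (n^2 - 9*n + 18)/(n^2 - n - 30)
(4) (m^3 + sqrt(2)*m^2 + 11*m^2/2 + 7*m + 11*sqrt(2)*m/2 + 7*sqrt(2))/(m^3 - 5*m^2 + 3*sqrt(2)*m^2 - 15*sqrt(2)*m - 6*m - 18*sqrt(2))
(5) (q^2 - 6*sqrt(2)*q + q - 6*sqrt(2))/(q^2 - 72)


(1) = (2*r - 3)/(2*r + 7)
(2) = (a^2 - 4*a + 4)/a
(3) = (n - 3)/(n + 5)
(4) = (2*m^3 + m^2*(2*sqrt(2) + 11) + m*(14 + 11*sqrt(2)) + 14*sqrt(2))/(2*m^3 + m^2*(-10 + 6*sqrt(2)) + m*(-30*sqrt(2) - 12) - 36*sqrt(2))
(5) = (q + 1)/(q + 6*sqrt(2))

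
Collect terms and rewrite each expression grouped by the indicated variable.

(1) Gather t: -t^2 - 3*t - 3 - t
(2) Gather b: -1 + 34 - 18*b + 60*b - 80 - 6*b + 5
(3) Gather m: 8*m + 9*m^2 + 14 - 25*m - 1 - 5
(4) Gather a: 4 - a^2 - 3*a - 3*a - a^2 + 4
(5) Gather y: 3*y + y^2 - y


(1) = -t^2 - 4*t - 3
(2) = 36*b - 42
(3) = 9*m^2 - 17*m + 8
(4) = -2*a^2 - 6*a + 8
(5) = y^2 + 2*y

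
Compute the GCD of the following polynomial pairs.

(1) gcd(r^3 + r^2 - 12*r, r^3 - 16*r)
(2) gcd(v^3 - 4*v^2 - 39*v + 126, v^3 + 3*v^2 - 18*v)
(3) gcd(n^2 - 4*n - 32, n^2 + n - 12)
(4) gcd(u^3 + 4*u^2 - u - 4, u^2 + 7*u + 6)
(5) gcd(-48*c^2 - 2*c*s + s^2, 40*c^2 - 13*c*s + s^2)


(1) = r^2 + 4*r
(2) = gcd((v - 7)*(v - 3)*(v + 6), v*(v - 3)*(v + 6)) = v^2 + 3*v - 18
(3) = gcd((n - 8)*(n + 4), (n - 3)*(n + 4)) = n + 4
(4) = u + 1
(5) = gcd((-8*c + s)*(6*c + s), (-8*c + s)*(-5*c + s)) = -8*c + s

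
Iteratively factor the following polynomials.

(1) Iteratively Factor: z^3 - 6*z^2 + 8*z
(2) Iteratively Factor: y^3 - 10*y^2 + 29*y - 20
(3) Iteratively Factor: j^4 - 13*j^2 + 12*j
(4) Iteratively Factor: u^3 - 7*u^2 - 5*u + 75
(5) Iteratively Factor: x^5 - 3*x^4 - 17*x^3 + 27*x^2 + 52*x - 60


(1) = (z)*(z^2 - 6*z + 8) = z*(z - 4)*(z - 2)
(2) = (y - 5)*(y^2 - 5*y + 4) = (y - 5)*(y - 1)*(y - 4)
(3) = (j - 3)*(j^3 + 3*j^2 - 4*j) = (j - 3)*(j - 1)*(j^2 + 4*j) = (j - 3)*(j - 1)*(j + 4)*(j)
(4) = (u + 3)*(u^2 - 10*u + 25) = (u - 5)*(u + 3)*(u - 5)
(5) = (x + 3)*(x^4 - 6*x^3 + x^2 + 24*x - 20) = (x - 5)*(x + 3)*(x^3 - x^2 - 4*x + 4) = (x - 5)*(x - 1)*(x + 3)*(x^2 - 4) = (x - 5)*(x - 2)*(x - 1)*(x + 3)*(x + 2)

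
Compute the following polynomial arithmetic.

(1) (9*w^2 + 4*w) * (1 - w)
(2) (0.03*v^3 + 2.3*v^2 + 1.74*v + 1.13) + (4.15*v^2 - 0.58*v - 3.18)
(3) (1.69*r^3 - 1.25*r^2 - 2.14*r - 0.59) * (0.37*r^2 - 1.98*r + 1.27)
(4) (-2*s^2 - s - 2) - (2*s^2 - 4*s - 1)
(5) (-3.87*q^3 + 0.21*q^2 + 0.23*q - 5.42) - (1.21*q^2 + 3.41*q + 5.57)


(1) = -9*w^3 + 5*w^2 + 4*w
(2) = 0.03*v^3 + 6.45*v^2 + 1.16*v - 2.05
(3) = 0.6253*r^5 - 3.8087*r^4 + 3.8295*r^3 + 2.4314*r^2 - 1.5496*r - 0.7493
(4) = -4*s^2 + 3*s - 1
(5) = -3.87*q^3 - 1.0*q^2 - 3.18*q - 10.99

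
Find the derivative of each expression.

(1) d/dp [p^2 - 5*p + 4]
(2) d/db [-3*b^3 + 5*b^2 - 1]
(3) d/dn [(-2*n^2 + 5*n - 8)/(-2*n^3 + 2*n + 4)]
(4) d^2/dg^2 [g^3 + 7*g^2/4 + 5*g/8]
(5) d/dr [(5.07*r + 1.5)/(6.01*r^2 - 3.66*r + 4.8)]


(1) = 2*p - 5
(2) = b*(10 - 9*b)
(3) = ((5 - 4*n)*(-n^3 + n + 2) - (3*n^2 - 1)*(2*n^2 - 5*n + 8))/(2*(-n^3 + n + 2)^2)
(4) = 6*g + 7/2
(5) = (-30.4707*r^2 - 18.03*r + 29.826)/(36.1201*r^4 - 43.9932*r^3 + 71.0916*r^2 - 35.136*r + 23.04)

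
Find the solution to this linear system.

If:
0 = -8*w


Then:
w = 0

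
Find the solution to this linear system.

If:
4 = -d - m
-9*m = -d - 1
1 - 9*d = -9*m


Then:
No Solution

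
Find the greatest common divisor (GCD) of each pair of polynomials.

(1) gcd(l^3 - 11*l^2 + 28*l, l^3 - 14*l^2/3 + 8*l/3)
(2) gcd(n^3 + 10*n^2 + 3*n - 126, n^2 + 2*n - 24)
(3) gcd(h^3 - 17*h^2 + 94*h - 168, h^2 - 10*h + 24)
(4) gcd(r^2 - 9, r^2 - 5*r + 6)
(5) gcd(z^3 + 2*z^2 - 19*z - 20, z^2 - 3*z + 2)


(1) = l^2 - 4*l
(2) = n + 6
(3) = h^2 - 10*h + 24
(4) = r - 3
(5) = 1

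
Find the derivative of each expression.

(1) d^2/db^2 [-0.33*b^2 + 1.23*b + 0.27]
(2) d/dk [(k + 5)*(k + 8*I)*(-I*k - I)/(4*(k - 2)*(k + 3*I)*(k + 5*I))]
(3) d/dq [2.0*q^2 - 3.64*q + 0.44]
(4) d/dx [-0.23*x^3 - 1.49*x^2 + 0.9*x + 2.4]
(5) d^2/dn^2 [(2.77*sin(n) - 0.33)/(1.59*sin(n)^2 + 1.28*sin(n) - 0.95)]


(1) = -0.660000000000000
(2) = (4*I*k^4 + k^3*(-64 + 20*I) + k^2*(-140 - 261*I) + k*(320 - 500*I) + 1020 + 245*I)/(2*k^6 + k^5*(-8 + 32*I) + k^4*(-180 - 128*I) + k^3*(752 - 352*I) + k^2*(-302 + 1920*I) + k*(-1800 - 1920*I) + 1800)
(3) = 4.0*q - 3.64
(4) = -0.69*x^2 - 2.98*x + 0.9
(5) = (-7.002837*sin(n)^5 + 8.974596*sin(n)^4 - 9.083988*sin(n)^3 - 5.839426*sin(n)^2 + 18.976169*sin(n) + 4.658366)/(1.59*sin(n)^2 + 1.28*sin(n) - 0.95)^3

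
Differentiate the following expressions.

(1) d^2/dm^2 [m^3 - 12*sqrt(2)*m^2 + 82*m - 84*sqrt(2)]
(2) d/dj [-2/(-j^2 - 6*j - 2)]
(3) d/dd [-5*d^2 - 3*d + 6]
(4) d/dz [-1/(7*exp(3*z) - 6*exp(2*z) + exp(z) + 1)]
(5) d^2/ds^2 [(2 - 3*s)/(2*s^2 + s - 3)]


(1) = 6*m - 24*sqrt(2)
(2) = 4*(-j - 3)/(j^2 + 6*j + 2)^2
(3) = -10*d - 3
(4) = (21*exp(2*z) - 12*exp(z) + 1)*exp(z)/(7*exp(3*z) - 6*exp(2*z) + exp(z) + 1)^2
(5) = 2*(-(3*s - 2)*(4*s + 1)^2 + (18*s - 1)*(2*s^2 + s - 3))/(2*s^2 + s - 3)^3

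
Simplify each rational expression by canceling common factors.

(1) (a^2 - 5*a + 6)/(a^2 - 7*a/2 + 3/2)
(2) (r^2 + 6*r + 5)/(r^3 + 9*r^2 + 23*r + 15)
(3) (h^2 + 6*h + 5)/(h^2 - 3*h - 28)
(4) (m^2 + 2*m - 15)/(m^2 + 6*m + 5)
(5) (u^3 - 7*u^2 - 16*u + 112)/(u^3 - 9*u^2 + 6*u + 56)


(1) = (2*a - 4)/(2*a - 1)
(2) = 1/(r + 3)
(3) = (h^2 + 6*h + 5)/(h^2 - 3*h - 28)
(4) = (m - 3)/(m + 1)
(5) = (u + 4)/(u + 2)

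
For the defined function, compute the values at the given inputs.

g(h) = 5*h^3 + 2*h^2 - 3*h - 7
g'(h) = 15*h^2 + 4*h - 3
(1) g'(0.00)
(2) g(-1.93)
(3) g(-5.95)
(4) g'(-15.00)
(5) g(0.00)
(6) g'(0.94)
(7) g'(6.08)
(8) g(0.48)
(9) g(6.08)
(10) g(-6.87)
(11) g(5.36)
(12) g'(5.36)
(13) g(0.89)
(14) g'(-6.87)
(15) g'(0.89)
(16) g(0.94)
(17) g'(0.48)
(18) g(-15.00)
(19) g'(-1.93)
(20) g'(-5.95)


(1) = -3.00
(2) = -29.71
(3) = -971.57
(4) = 3312.00
(5) = -7.00
(6) = 14.01
(7) = 575.82
(8) = -7.43
(9) = 1172.47
(10) = -1513.21
(11) = 804.33
(12) = 449.38
(13) = -4.56
(14) = 677.47
(15) = 12.44
(16) = -3.90
(17) = 2.38
(18) = -16387.00
(19) = 45.15
(20) = 504.24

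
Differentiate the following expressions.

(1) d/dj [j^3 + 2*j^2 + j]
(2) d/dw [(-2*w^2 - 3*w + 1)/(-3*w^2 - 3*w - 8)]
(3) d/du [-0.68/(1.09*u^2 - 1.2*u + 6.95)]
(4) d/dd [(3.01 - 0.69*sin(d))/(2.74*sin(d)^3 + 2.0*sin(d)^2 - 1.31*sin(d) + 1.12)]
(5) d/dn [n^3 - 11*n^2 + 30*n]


(1) = 3*j^2 + 4*j + 1
(2) = (-3*w^2 + 38*w + 27)/(9*w^4 + 18*w^3 + 57*w^2 + 48*w + 64)
(3) = (1.4824*u - 0.816)/(1.09*u^2 - 1.2*u + 6.95)^2
(4) = (3.7812*sin(d)^3 - 23.3622*sin(d)^2 - 12.04*sin(d) + 3.1703)*cos(d)/(7.5076*sin(d)^6 + 10.96*sin(d)^5 - 3.1788*sin(d)^4 + 0.8976*sin(d)^3 + 6.1961*sin(d)^2 - 2.9344*sin(d) + 1.2544)
(5) = 3*n^2 - 22*n + 30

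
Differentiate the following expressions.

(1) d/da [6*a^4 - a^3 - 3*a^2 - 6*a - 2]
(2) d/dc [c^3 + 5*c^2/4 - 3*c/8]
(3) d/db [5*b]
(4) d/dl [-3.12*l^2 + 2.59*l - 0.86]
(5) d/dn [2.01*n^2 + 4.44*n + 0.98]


(1) = 24*a^3 - 3*a^2 - 6*a - 6
(2) = 3*c^2 + 5*c/2 - 3/8
(3) = 5
(4) = 2.59 - 6.24*l
(5) = 4.02*n + 4.44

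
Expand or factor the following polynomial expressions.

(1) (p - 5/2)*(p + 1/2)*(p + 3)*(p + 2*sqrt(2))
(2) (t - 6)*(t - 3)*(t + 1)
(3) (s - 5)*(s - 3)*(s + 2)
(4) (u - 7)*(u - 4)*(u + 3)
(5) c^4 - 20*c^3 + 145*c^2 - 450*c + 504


(1) = p^4 + p^3 + 2*sqrt(2)*p^3 - 29*p^2/4 + 2*sqrt(2)*p^2 - 29*sqrt(2)*p/2 - 15*p/4 - 15*sqrt(2)/2
(2) = t^3 - 8*t^2 + 9*t + 18
(3) = s^3 - 6*s^2 - s + 30
(4) = u^3 - 8*u^2 - 5*u + 84
(5) = (c - 7)*(c - 6)*(c - 4)*(c - 3)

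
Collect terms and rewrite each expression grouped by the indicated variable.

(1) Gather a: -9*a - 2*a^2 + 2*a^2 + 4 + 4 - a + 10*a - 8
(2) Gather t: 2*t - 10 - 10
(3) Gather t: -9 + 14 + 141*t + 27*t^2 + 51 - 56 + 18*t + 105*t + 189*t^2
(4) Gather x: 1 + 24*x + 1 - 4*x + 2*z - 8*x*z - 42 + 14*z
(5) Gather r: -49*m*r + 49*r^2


(1) = 0
(2) = 2*t - 20
(3) = 216*t^2 + 264*t
(4) = x*(20 - 8*z) + 16*z - 40
(5) = -49*m*r + 49*r^2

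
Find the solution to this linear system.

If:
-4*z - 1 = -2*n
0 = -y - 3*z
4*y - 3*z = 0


Then:
n = 1/2
y = 0
z = 0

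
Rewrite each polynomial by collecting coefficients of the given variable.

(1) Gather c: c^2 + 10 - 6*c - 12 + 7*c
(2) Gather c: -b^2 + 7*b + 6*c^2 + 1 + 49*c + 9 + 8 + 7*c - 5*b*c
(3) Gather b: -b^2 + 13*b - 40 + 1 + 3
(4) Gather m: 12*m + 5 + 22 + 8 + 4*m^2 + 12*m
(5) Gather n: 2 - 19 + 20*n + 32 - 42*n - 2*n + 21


(1) = c^2 + c - 2
(2) = -b^2 + 7*b + 6*c^2 + c*(56 - 5*b) + 18
(3) = -b^2 + 13*b - 36
(4) = 4*m^2 + 24*m + 35
(5) = 36 - 24*n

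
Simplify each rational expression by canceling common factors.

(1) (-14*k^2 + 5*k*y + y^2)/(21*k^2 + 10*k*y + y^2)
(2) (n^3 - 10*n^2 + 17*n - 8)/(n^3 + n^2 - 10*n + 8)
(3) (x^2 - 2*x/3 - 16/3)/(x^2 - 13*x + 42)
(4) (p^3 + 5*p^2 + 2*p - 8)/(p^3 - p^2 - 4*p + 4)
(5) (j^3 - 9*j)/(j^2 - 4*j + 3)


(1) = (-2*k + y)/(3*k + y)
(2) = (n^2 - 9*n + 8)/(n^2 + 2*n - 8)
(3) = (3*x^2 - 2*x - 16)/(3*x^2 - 39*x + 126)
(4) = (p + 4)/(p - 2)
(5) = (j^2 + 3*j)/(j - 1)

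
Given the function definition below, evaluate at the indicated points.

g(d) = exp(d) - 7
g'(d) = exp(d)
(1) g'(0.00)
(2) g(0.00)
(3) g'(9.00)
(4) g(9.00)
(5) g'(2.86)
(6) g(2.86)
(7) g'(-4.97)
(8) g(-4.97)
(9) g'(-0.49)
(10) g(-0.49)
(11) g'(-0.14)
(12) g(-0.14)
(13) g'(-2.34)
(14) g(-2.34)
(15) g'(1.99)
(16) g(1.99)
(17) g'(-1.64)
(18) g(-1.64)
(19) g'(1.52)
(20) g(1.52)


(1) = 1.00
(2) = -6.00
(3) = 8103.08
(4) = 8096.08
(5) = 17.46
(6) = 10.46
(7) = 0.01
(8) = -6.99
(9) = 0.61
(10) = -6.39
(11) = 0.87
(12) = -6.13
(13) = 0.10
(14) = -6.90
(15) = 7.32
(16) = 0.32
(17) = 0.19
(18) = -6.81
(19) = 4.57
(20) = -2.43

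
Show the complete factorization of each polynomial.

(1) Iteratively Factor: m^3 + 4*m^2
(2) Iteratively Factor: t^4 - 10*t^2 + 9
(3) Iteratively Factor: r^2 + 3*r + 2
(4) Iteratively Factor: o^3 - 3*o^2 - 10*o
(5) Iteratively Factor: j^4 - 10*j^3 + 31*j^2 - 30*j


(1) = (m + 4)*(m^2) = m*(m + 4)*(m)
(2) = (t + 1)*(t^3 - t^2 - 9*t + 9) = (t + 1)*(t + 3)*(t^2 - 4*t + 3) = (t - 3)*(t + 1)*(t + 3)*(t - 1)
(3) = (r + 2)*(r + 1)
(4) = (o - 5)*(o^2 + 2*o) = o*(o - 5)*(o + 2)
(5) = (j - 5)*(j^3 - 5*j^2 + 6*j) = (j - 5)*(j - 2)*(j^2 - 3*j) = (j - 5)*(j - 3)*(j - 2)*(j)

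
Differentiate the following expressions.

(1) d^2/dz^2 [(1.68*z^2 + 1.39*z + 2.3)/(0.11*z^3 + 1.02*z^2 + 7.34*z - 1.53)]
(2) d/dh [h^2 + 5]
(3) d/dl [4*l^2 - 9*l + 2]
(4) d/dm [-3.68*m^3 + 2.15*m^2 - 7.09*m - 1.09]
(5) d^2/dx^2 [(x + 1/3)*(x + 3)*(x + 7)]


(1) = (0.040656*z^6 + 0.100914*z^5 - 6.868884*z^4 - 16.420532*z^3 + 44.037732*z^2 + 118.655784*z + 294.0919)/(0.001331*z^9 + 0.037026*z^8 + 0.609774*z^7 + 5.946957*z^6 + 39.65856*z^5 + 152.671968*z^4 + 327.490577*z^3 - 240.12585*z^2 + 51.546618*z - 3.581577)
(2) = 2*h
(3) = 8*l - 9
(4) = -11.04*m^2 + 4.3*m - 7.09
(5) = 6*x + 62/3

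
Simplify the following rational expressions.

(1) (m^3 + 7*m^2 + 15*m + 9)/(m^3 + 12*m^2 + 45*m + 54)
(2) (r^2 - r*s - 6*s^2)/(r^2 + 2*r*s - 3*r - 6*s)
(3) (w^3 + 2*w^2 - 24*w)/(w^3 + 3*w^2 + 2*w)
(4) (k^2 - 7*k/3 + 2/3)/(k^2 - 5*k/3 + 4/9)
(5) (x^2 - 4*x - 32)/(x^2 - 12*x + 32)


(1) = (m + 1)/(m + 6)
(2) = (r - 3*s)/(r - 3)
(3) = (w^2 + 2*w - 24)/(w^2 + 3*w + 2)
(4) = (3*k - 6)/(3*k - 4)
(5) = (x + 4)/(x - 4)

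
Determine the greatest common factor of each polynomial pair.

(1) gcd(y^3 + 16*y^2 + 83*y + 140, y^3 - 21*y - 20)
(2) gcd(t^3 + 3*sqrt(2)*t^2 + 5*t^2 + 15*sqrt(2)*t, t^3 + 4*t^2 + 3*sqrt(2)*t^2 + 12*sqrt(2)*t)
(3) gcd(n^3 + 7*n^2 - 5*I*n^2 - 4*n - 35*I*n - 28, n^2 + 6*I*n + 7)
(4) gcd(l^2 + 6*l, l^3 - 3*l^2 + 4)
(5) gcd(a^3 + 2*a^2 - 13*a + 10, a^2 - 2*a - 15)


(1) = y + 4
(2) = t^2 + 3*sqrt(2)*t
(3) = n - I
(4) = gcd(l*(l + 6), (l - 2)^2*(l + 1)) = 1
(5) = gcd((a - 2)*(a - 1)*(a + 5), (a - 5)*(a + 3)) = 1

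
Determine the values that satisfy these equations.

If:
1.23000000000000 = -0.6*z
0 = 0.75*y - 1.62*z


Then:
y = -4.43
z = -2.05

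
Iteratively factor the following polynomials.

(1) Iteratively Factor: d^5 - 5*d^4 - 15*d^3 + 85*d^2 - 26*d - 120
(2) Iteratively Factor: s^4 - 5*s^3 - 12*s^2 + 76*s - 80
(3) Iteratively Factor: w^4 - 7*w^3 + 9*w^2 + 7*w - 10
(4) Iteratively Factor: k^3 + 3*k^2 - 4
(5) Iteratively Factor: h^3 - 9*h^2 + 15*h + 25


(1) = (d + 4)*(d^4 - 9*d^3 + 21*d^2 + d - 30) = (d - 2)*(d + 4)*(d^3 - 7*d^2 + 7*d + 15) = (d - 5)*(d - 2)*(d + 4)*(d^2 - 2*d - 3) = (d - 5)*(d - 3)*(d - 2)*(d + 4)*(d + 1)
(2) = (s - 5)*(s^3 - 12*s + 16) = (s - 5)*(s - 2)*(s^2 + 2*s - 8) = (s - 5)*(s - 2)^2*(s + 4)
(3) = (w - 2)*(w^3 - 5*w^2 - w + 5) = (w - 2)*(w - 1)*(w^2 - 4*w - 5) = (w - 2)*(w - 1)*(w + 1)*(w - 5)
(4) = (k - 1)*(k^2 + 4*k + 4) = (k - 1)*(k + 2)*(k + 2)
(5) = (h - 5)*(h^2 - 4*h - 5) = (h - 5)^2*(h + 1)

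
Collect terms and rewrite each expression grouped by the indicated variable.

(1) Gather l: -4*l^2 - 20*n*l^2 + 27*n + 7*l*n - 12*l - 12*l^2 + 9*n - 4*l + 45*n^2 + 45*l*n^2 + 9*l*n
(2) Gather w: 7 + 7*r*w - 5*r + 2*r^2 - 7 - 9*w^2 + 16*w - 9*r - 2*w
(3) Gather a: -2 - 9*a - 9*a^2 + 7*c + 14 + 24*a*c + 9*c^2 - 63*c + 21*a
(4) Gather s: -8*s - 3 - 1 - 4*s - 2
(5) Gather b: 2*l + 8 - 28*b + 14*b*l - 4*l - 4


(1) = l^2*(-20*n - 16) + l*(45*n^2 + 16*n - 16) + 45*n^2 + 36*n
(2) = 2*r^2 - 14*r - 9*w^2 + w*(7*r + 14)
(3) = -9*a^2 + a*(24*c + 12) + 9*c^2 - 56*c + 12
(4) = -12*s - 6
(5) = b*(14*l - 28) - 2*l + 4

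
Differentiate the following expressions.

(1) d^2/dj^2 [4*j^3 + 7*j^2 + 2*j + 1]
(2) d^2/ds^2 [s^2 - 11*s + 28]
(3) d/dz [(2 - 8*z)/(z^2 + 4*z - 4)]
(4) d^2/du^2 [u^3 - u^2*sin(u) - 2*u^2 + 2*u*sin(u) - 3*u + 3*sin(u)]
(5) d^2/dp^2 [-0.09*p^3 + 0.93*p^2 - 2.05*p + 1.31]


(1) = 24*j + 14
(2) = 2
(3) = 4*(2*z^2 - z + 6)/(z^4 + 8*z^3 + 8*z^2 - 32*z + 16)
(4) = u^2*sin(u) - 2*u*sin(u) - 4*u*cos(u) + 6*u - 5*sin(u) + 4*cos(u) - 4
(5) = 1.86 - 0.54*p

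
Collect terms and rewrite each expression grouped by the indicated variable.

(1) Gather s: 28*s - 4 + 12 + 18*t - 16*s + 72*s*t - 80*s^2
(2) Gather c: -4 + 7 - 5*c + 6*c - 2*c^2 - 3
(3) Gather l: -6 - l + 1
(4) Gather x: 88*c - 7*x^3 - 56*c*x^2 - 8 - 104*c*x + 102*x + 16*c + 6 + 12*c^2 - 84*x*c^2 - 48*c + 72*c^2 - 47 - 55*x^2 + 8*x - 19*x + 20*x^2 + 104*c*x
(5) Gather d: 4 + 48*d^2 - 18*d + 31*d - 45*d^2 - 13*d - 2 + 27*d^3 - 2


(1) = -80*s^2 + s*(72*t + 12) + 18*t + 8
(2) = -2*c^2 + c
(3) = -l - 5
(4) = 84*c^2 + 56*c - 7*x^3 + x^2*(-56*c - 35) + x*(91 - 84*c^2) - 49
(5) = 27*d^3 + 3*d^2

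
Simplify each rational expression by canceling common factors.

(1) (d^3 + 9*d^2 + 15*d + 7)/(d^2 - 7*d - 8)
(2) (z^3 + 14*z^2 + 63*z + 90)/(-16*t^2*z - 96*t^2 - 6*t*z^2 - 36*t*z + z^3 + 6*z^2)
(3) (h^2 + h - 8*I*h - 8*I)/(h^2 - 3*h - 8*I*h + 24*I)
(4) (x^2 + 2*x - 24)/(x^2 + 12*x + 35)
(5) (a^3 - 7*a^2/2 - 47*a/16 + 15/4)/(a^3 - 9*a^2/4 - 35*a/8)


(1) = (d^2 + 8*d + 7)/(d - 8)
(2) = (z^2 + 8*z + 15)/(-16*t^2 - 6*t*z + z^2)
(3) = (h + 1)/(h - 3)
(4) = (x^2 + 2*x - 24)/(x^2 + 12*x + 35)
(5) = (4*a^2 - 19*a + 12)/(4*a^2 - 14*a)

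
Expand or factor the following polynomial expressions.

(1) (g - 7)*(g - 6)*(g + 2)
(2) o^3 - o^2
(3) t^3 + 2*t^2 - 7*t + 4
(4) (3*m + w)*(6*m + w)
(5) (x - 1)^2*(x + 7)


(1) = g^3 - 11*g^2 + 16*g + 84
(2) = o^2*(o - 1)
(3) = (t - 1)^2*(t + 4)
(4) = 18*m^2 + 9*m*w + w^2
(5) = x^3 + 5*x^2 - 13*x + 7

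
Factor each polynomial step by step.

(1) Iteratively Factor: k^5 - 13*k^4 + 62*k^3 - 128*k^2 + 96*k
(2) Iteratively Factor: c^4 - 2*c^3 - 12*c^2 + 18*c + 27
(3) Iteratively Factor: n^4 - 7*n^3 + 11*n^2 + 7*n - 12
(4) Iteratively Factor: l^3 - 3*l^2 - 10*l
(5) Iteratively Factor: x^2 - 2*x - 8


(1) = (k - 3)*(k^4 - 10*k^3 + 32*k^2 - 32*k) = (k - 4)*(k - 3)*(k^3 - 6*k^2 + 8*k) = k*(k - 4)*(k - 3)*(k^2 - 6*k + 8) = k*(k - 4)*(k - 3)*(k - 2)*(k - 4)
(2) = (c + 3)*(c^3 - 5*c^2 + 3*c + 9) = (c + 1)*(c + 3)*(c^2 - 6*c + 9) = (c - 3)*(c + 1)*(c + 3)*(c - 3)
(3) = (n - 4)*(n^3 - 3*n^2 - n + 3) = (n - 4)*(n + 1)*(n^2 - 4*n + 3) = (n - 4)*(n - 1)*(n + 1)*(n - 3)
(4) = (l)*(l^2 - 3*l - 10) = l*(l - 5)*(l + 2)
(5) = (x + 2)*(x - 4)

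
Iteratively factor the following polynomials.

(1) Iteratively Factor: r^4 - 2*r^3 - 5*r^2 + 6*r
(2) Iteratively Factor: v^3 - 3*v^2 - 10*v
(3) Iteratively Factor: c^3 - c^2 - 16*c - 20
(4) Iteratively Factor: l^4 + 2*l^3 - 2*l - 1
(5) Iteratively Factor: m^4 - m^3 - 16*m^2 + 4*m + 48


(1) = (r - 3)*(r^3 + r^2 - 2*r) = (r - 3)*(r - 1)*(r^2 + 2*r) = (r - 3)*(r - 1)*(r + 2)*(r)
(2) = (v + 2)*(v^2 - 5*v) = v*(v + 2)*(v - 5)
(3) = (c + 2)*(c^2 - 3*c - 10) = (c + 2)^2*(c - 5)
(4) = (l - 1)*(l^3 + 3*l^2 + 3*l + 1) = (l - 1)*(l + 1)*(l^2 + 2*l + 1) = (l - 1)*(l + 1)^2*(l + 1)
(5) = (m - 2)*(m^3 + m^2 - 14*m - 24) = (m - 2)*(m + 3)*(m^2 - 2*m - 8) = (m - 2)*(m + 2)*(m + 3)*(m - 4)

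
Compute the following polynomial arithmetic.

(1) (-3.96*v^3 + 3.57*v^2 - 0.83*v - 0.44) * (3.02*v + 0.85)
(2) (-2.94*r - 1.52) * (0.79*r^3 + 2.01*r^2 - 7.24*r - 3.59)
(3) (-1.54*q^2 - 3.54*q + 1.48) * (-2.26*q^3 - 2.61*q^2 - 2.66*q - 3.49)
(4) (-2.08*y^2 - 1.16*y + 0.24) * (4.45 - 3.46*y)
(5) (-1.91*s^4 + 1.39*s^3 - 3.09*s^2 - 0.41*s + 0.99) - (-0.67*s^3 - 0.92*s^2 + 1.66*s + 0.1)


(1) = -11.9592*v^4 + 7.4154*v^3 + 0.5279*v^2 - 2.0343*v - 0.374
(2) = -2.3226*r^4 - 7.1102*r^3 + 18.2304*r^2 + 21.5594*r + 5.4568
(3) = 3.4804*q^5 + 12.0198*q^4 + 9.991*q^3 + 10.9282*q^2 + 8.4178*q - 5.1652
(4) = 7.1968*y^3 - 5.2424*y^2 - 5.9924*y + 1.068
(5) = -1.91*s^4 + 2.06*s^3 - 2.17*s^2 - 2.07*s + 0.89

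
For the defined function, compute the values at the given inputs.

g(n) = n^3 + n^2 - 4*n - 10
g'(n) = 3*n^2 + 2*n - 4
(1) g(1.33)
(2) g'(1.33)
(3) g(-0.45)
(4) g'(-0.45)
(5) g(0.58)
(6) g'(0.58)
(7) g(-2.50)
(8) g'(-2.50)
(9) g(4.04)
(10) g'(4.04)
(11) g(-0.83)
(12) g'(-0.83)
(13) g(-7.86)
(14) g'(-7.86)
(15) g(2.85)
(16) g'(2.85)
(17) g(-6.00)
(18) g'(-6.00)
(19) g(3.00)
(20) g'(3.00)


(1) = -11.20
(2) = 3.97
(3) = -8.09
(4) = -4.29
(5) = -11.79
(6) = -1.83
(7) = -9.38
(8) = 9.75
(9) = 56.10
(10) = 53.04
(11) = -6.56
(12) = -3.59
(13) = -402.37
(14) = 165.62
(15) = 9.87
(16) = 26.07
(17) = -166.00
(18) = 92.00
(19) = 14.00
(20) = 29.00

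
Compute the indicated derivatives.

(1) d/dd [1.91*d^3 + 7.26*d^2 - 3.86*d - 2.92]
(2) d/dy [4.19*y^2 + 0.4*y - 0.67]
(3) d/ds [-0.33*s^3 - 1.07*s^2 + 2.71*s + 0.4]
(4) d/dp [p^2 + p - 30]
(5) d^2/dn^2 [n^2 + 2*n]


(1) = 5.73*d^2 + 14.52*d - 3.86
(2) = 8.38*y + 0.4
(3) = -0.99*s^2 - 2.14*s + 2.71
(4) = 2*p + 1
(5) = 2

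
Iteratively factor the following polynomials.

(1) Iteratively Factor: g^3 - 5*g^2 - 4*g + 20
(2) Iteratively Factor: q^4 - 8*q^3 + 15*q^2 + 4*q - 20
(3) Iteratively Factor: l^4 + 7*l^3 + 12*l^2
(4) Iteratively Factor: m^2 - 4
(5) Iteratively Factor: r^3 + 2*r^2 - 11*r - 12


(1) = (g - 5)*(g^2 - 4) = (g - 5)*(g + 2)*(g - 2)
(2) = (q - 2)*(q^3 - 6*q^2 + 3*q + 10) = (q - 5)*(q - 2)*(q^2 - q - 2) = (q - 5)*(q - 2)^2*(q + 1)
(3) = (l)*(l^3 + 7*l^2 + 12*l) = l*(l + 4)*(l^2 + 3*l) = l*(l + 3)*(l + 4)*(l)
(4) = (m + 2)*(m - 2)
(5) = (r - 3)*(r^2 + 5*r + 4) = (r - 3)*(r + 1)*(r + 4)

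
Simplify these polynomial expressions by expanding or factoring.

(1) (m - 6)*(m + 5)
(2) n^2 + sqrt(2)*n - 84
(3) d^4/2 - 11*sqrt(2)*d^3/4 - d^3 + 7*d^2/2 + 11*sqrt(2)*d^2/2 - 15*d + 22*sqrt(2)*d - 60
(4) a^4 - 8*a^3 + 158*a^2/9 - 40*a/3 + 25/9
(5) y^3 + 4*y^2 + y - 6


(1) = m^2 - m - 30
(2) = (n - 6*sqrt(2))*(n + 7*sqrt(2))
(3) = (d/2 + 1)*(d - 4)*(d - 3*sqrt(2))*(d - 5*sqrt(2)/2)
(4) = (a - 5)*(a - 5/3)*(a - 1)*(a - 1/3)
(5) = (y - 1)*(y + 2)*(y + 3)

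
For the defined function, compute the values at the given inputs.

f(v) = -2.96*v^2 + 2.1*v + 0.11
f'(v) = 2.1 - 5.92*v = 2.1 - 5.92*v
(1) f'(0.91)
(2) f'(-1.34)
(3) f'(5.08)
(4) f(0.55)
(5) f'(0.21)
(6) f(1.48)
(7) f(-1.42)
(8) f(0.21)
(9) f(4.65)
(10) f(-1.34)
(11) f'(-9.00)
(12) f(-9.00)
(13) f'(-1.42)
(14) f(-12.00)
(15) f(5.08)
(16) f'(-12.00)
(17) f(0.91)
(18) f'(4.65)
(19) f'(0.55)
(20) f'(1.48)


(1) = -3.29
(2) = 10.03
(3) = -27.97
(4) = 0.37
(5) = 0.86
(6) = -3.27
(7) = -8.84
(8) = 0.42
(9) = -54.13
(10) = -8.02
(11) = 55.38
(12) = -258.55
(13) = 10.51
(14) = -451.33
(15) = -65.61
(16) = 73.14
(17) = -0.43
(18) = -25.43
(19) = -1.16
(20) = -6.66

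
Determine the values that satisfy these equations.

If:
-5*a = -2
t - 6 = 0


Then:
a = 2/5
t = 6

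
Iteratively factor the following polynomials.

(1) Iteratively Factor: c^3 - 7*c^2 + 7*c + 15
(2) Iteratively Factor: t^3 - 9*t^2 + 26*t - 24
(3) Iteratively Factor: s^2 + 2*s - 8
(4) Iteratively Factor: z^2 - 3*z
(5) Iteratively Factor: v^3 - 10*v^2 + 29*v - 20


(1) = (c - 5)*(c^2 - 2*c - 3) = (c - 5)*(c + 1)*(c - 3)
(2) = (t - 4)*(t^2 - 5*t + 6) = (t - 4)*(t - 3)*(t - 2)
(3) = (s + 4)*(s - 2)
(4) = (z)*(z - 3)
(5) = (v - 5)*(v^2 - 5*v + 4) = (v - 5)*(v - 1)*(v - 4)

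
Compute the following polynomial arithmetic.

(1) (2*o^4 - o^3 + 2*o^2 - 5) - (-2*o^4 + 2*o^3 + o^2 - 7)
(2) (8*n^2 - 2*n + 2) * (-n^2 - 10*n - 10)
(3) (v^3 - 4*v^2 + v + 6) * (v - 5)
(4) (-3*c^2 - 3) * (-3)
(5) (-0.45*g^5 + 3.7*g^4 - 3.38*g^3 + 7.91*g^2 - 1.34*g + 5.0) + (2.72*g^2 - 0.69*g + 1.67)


(1) = 4*o^4 - 3*o^3 + o^2 + 2
(2) = -8*n^4 - 78*n^3 - 62*n^2 - 20
(3) = v^4 - 9*v^3 + 21*v^2 + v - 30
(4) = 9*c^2 + 9
(5) = -0.45*g^5 + 3.7*g^4 - 3.38*g^3 + 10.63*g^2 - 2.03*g + 6.67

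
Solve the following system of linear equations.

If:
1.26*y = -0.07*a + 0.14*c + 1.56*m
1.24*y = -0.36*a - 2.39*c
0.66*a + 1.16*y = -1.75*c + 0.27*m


Then:
a = -0.0562260202302058*y
c = -0.510359260551099*y
m = 0.85097081734682*y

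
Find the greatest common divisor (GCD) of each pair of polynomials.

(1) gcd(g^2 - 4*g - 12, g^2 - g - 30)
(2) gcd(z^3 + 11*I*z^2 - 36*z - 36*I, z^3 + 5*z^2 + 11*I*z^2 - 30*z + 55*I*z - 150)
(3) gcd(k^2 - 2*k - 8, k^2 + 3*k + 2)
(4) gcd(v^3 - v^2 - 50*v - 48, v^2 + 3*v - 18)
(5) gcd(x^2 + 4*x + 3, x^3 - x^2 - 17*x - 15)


(1) = gcd((g - 6)*(g + 2), (g - 6)*(g + 5)) = g - 6
(2) = gcd((z + 2*I)*(z + 3*I)*(z + 6*I), (z + 5)*(z + 5*I)*(z + 6*I)) = z + 6*I
(3) = gcd((k - 4)*(k + 2), (k + 1)*(k + 2)) = k + 2
(4) = gcd((v - 8)*(v + 1)*(v + 6), (v - 3)*(v + 6)) = v + 6
(5) = x^2 + 4*x + 3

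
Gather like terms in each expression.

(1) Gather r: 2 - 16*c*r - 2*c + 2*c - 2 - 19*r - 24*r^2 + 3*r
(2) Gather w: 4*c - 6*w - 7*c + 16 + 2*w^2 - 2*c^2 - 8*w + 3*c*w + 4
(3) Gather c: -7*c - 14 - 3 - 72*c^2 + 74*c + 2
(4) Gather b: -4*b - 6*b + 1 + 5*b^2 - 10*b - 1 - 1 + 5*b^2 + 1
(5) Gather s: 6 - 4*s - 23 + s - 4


(1) = -24*r^2 + r*(-16*c - 16)
(2) = -2*c^2 - 3*c + 2*w^2 + w*(3*c - 14) + 20
(3) = -72*c^2 + 67*c - 15
(4) = 10*b^2 - 20*b
(5) = -3*s - 21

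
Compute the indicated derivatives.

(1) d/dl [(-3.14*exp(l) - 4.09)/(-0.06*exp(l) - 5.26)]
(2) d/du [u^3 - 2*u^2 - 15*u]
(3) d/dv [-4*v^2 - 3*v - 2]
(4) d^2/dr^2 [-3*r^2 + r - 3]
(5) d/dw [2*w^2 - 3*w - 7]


(1) = 16.271*exp(l)/(0.06*exp(l) + 5.26)^2
(2) = 3*u^2 - 4*u - 15
(3) = -8*v - 3
(4) = -6
(5) = 4*w - 3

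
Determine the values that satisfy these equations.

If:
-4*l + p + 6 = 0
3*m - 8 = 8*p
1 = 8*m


Then:
l = 323/256
m = 1/8
p = -61/64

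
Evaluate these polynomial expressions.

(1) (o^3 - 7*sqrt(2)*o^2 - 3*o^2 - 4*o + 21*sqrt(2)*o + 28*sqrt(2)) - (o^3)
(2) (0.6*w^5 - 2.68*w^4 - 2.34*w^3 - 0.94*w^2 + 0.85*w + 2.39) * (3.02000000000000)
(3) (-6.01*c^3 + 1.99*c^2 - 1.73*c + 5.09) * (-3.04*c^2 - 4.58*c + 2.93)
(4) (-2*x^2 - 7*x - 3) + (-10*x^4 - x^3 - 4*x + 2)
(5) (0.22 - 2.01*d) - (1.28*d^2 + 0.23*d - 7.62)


(1) = -7*sqrt(2)*o^2 - 3*o^2 - 4*o + 21*sqrt(2)*o + 28*sqrt(2)
(2) = 1.812*w^5 - 8.0936*w^4 - 7.0668*w^3 - 2.8388*w^2 + 2.567*w + 7.2178
(3) = 18.2704*c^5 + 21.4762*c^4 - 21.4643*c^3 - 1.7195*c^2 - 28.3811*c + 14.9137
(4) = -10*x^4 - x^3 - 2*x^2 - 11*x - 1
(5) = -1.28*d^2 - 2.24*d + 7.84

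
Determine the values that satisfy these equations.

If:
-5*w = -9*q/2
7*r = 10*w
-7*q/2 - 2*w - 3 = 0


Then:
q = -30/53
r = -270/371
w = -27/53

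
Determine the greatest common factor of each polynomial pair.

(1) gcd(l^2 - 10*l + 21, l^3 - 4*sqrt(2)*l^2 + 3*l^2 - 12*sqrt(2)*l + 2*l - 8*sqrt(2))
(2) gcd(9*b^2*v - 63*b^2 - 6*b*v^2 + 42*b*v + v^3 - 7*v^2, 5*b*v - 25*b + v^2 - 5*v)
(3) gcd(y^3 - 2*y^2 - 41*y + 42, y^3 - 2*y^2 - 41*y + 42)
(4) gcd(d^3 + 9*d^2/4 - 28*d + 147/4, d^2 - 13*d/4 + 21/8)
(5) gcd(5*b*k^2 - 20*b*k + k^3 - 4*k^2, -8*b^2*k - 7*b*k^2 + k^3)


(1) = gcd((l - 7)*(l - 3), (l + 1)*(l + 2)*(l - 4*sqrt(2))) = 1
(2) = 1
(3) = y^3 - 2*y^2 - 41*y + 42
(4) = d - 7/4
(5) = k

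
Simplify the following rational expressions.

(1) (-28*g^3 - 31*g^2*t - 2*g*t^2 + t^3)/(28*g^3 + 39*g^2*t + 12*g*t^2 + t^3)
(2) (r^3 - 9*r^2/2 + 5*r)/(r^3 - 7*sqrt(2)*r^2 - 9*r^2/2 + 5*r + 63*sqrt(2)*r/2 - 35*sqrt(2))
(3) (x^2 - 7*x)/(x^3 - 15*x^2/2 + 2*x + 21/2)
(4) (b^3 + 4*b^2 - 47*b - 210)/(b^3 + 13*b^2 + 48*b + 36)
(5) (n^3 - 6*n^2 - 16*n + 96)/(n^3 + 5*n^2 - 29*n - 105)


(1) = (-7*g + t)/(7*g + t)
(2) = 4*r/(4*r - 28*sqrt(2))
(3) = 2*x/(2*x^2 - x - 3)
(4) = (b^2 - 2*b - 35)/(b^2 + 7*b + 6)
(5) = (n^3 - 6*n^2 - 16*n + 96)/(n^3 + 5*n^2 - 29*n - 105)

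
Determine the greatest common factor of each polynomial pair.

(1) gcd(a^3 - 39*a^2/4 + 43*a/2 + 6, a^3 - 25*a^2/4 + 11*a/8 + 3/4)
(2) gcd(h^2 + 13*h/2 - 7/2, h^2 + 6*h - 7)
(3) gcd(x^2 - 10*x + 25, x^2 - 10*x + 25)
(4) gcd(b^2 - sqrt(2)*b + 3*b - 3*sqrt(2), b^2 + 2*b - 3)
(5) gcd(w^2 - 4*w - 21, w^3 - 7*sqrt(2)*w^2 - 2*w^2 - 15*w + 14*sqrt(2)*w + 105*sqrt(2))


(1) = a^2 - 23*a/4 - 3/2
(2) = h + 7
(3) = x^2 - 10*x + 25
(4) = gcd((b + 3)*(b - sqrt(2)), (b - 1)*(b + 3)) = b + 3
(5) = w + 3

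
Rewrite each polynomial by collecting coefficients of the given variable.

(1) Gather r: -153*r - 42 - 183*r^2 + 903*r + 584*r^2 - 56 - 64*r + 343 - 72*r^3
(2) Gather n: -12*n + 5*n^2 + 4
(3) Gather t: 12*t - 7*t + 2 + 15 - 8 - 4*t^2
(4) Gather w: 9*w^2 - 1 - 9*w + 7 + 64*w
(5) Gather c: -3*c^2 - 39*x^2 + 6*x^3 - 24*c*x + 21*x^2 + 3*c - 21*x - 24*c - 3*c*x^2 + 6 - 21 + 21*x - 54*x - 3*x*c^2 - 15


(1) = -72*r^3 + 401*r^2 + 686*r + 245
(2) = 5*n^2 - 12*n + 4
(3) = -4*t^2 + 5*t + 9
(4) = 9*w^2 + 55*w + 6
(5) = c^2*(-3*x - 3) + c*(-3*x^2 - 24*x - 21) + 6*x^3 - 18*x^2 - 54*x - 30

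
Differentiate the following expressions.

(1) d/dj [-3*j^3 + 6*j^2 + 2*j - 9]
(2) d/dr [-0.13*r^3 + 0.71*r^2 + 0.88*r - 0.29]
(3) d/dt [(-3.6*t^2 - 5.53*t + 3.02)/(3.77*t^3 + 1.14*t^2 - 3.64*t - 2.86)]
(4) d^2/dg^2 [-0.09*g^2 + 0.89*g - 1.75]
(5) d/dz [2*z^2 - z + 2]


(1) = -9*j^2 + 12*j + 2
(2) = -0.39*r^2 + 1.42*r + 0.88
(3) = (13.572*t^4 + 41.6962*t^3 - 14.748*t^2 + 13.7064*t + 26.8086)/(14.2129*t^6 + 8.5956*t^5 - 26.146*t^4 - 29.8636*t^3 + 6.7288*t^2 + 20.8208*t + 8.1796)
(4) = -0.180000000000000
(5) = 4*z - 1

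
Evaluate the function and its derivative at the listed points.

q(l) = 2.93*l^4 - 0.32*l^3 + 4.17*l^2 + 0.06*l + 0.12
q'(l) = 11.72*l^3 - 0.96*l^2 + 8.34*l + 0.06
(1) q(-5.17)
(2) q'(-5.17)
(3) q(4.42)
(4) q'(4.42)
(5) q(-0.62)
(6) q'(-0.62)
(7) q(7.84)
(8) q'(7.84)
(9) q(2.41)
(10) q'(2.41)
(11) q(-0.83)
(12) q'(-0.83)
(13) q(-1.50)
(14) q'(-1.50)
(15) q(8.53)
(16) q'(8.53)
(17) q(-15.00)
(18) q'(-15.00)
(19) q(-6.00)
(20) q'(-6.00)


(1) = 2248.78
(2) = -1688.29
(3) = 1172.52
(4) = 1030.20
(5) = 2.19
(6) = -8.27
(7) = 11172.30
(8) = 5654.19
(9) = 118.85
(10) = 178.63
(11) = 4.52
(12) = -14.22
(13) = 25.33
(14) = -54.16
(15) = 15617.29
(16) = 7275.37
(17) = 150348.72
(18) = -39896.04
(19) = 4016.28
(20) = -2616.06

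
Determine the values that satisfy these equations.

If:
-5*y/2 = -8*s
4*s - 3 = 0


Then:
s = 3/4
y = 12/5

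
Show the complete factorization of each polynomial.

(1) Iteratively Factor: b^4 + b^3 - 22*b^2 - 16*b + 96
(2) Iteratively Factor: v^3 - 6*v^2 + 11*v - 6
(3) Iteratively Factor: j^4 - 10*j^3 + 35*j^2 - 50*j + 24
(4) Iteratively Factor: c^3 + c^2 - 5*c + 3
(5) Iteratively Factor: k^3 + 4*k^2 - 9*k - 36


(1) = (b - 4)*(b^3 + 5*b^2 - 2*b - 24) = (b - 4)*(b + 4)*(b^2 + b - 6) = (b - 4)*(b + 3)*(b + 4)*(b - 2)
(2) = (v - 3)*(v^2 - 3*v + 2) = (v - 3)*(v - 2)*(v - 1)
(3) = (j - 3)*(j^3 - 7*j^2 + 14*j - 8) = (j - 3)*(j - 2)*(j^2 - 5*j + 4) = (j - 3)*(j - 2)*(j - 1)*(j - 4)
(4) = (c + 3)*(c^2 - 2*c + 1) = (c - 1)*(c + 3)*(c - 1)
(5) = (k + 3)*(k^2 + k - 12) = (k - 3)*(k + 3)*(k + 4)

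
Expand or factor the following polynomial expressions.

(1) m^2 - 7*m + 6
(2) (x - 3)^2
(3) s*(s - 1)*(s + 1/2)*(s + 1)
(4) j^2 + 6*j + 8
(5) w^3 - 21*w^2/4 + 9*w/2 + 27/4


(1) = (m - 6)*(m - 1)
(2) = x^2 - 6*x + 9
(3) = s^4 + s^3/2 - s^2 - s/2
(4) = (j + 2)*(j + 4)
(5) = (w - 3)^2*(w + 3/4)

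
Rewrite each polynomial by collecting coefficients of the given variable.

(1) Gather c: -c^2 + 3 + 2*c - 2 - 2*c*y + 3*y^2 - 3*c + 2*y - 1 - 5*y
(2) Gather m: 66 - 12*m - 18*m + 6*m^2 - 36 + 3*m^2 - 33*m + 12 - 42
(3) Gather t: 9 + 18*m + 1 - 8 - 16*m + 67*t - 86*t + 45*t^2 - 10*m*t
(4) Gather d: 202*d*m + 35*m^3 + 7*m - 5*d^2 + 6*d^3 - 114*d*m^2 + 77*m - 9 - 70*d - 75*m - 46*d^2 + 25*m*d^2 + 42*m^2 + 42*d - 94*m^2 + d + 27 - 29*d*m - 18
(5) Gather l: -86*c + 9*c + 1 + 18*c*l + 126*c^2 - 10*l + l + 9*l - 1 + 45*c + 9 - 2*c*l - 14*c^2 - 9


(1) = -c^2 + c*(-2*y - 1) + 3*y^2 - 3*y
(2) = 9*m^2 - 63*m
(3) = 2*m + 45*t^2 + t*(-10*m - 19) + 2
(4) = 6*d^3 + d^2*(25*m - 51) + d*(-114*m^2 + 173*m - 27) + 35*m^3 - 52*m^2 + 9*m
(5) = 112*c^2 + 16*c*l - 32*c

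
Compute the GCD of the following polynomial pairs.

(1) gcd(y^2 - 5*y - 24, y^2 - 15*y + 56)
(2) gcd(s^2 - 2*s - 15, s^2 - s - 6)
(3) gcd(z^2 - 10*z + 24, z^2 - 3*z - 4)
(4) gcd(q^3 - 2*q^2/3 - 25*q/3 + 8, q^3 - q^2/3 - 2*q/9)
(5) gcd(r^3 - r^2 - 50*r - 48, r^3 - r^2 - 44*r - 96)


(1) = y - 8
(2) = gcd((s - 5)*(s + 3), (s - 3)*(s + 2)) = 1
(3) = gcd((z - 6)*(z - 4), (z - 4)*(z + 1)) = z - 4
(4) = gcd((q - 8/3)*(q - 1)*(q + 3), q*(q - 2/3)*(q + 1/3)) = 1
(5) = r - 8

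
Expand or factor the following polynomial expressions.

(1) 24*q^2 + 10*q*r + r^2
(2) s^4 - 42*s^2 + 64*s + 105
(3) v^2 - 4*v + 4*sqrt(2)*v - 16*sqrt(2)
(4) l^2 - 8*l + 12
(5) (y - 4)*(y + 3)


(1) = (4*q + r)*(6*q + r)
(2) = (s - 5)*(s - 3)*(s + 1)*(s + 7)
(3) = (v - 4)*(v + 4*sqrt(2))
(4) = (l - 6)*(l - 2)
(5) = y^2 - y - 12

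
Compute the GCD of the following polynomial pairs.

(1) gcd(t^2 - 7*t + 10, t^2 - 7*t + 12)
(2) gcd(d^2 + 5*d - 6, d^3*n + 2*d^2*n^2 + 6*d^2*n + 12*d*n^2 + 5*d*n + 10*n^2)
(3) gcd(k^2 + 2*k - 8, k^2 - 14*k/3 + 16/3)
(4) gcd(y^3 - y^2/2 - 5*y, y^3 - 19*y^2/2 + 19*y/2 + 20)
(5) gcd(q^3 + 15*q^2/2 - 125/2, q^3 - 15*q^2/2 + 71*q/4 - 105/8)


(1) = gcd((t - 5)*(t - 2), (t - 4)*(t - 3)) = 1
(2) = 1
(3) = k - 2
(4) = gcd(y*(y - 5/2)*(y + 2), (y - 8)*(y - 5/2)*(y + 1)) = y - 5/2
(5) = q - 5/2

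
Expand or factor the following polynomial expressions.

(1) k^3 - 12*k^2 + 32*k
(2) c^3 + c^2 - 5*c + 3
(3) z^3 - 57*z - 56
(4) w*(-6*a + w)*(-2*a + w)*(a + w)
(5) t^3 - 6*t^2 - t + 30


(1) = k*(k - 8)*(k - 4)
(2) = (c - 1)^2*(c + 3)
(3) = (z - 8)*(z + 1)*(z + 7)
(4) = 12*a^3*w + 4*a^2*w^2 - 7*a*w^3 + w^4
(5) = (t - 5)*(t - 3)*(t + 2)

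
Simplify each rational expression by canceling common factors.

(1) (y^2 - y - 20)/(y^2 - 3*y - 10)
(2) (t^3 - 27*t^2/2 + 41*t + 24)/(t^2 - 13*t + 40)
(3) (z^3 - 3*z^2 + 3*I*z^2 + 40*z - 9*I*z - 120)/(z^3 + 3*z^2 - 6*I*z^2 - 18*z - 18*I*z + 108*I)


(1) = (y + 4)/(y + 2)
(2) = (2*t^2 - 11*t - 6)/(2*t - 10)
(3) = (z^2 + 3*I*z + 40)/(z^2 + z*(6 - 6*I) - 36*I)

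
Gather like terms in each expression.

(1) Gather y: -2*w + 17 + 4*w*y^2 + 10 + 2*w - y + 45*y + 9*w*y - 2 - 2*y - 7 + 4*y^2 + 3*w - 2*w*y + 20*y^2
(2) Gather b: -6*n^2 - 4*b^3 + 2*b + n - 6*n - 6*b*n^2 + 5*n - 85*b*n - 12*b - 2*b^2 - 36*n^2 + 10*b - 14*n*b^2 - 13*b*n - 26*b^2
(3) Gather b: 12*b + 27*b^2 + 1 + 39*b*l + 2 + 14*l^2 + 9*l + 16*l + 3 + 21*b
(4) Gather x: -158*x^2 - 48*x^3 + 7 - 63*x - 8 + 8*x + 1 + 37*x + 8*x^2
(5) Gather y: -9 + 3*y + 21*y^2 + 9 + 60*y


(1) = 3*w + y^2*(4*w + 24) + y*(7*w + 42) + 18
(2) = -4*b^3 + b^2*(-14*n - 28) + b*(-6*n^2 - 98*n) - 42*n^2
(3) = 27*b^2 + b*(39*l + 33) + 14*l^2 + 25*l + 6
(4) = -48*x^3 - 150*x^2 - 18*x
(5) = 21*y^2 + 63*y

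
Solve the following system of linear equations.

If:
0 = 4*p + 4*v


Then:
p = -v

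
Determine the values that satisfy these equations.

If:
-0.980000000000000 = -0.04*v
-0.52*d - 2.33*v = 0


Then:
d = -109.78
v = 24.50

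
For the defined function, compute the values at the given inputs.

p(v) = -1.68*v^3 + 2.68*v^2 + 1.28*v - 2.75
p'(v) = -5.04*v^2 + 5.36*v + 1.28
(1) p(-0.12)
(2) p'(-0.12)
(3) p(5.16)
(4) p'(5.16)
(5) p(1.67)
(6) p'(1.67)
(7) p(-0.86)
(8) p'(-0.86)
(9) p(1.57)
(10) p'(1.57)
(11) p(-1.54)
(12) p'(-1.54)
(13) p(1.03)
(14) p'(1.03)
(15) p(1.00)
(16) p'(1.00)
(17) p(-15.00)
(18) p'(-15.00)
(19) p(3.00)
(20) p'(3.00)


(1) = -2.86
(2) = 0.56
(3) = -155.60
(4) = -105.26
(5) = -0.96
(6) = -3.82
(7) = -0.80
(8) = -7.06
(9) = -0.64
(10) = -2.73
(11) = 7.77
(12) = -18.93
(13) = -0.42
(14) = 1.45
(15) = -0.47
(16) = 1.60
(17) = 6251.05
(18) = -1213.12
(19) = -20.15
(20) = -28.00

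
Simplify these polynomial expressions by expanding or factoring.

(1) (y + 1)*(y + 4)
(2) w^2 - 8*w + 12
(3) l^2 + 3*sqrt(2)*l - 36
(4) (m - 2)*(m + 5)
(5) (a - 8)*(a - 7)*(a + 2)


(1) = y^2 + 5*y + 4
(2) = (w - 6)*(w - 2)
(3) = (l - 3*sqrt(2))*(l + 6*sqrt(2))
(4) = m^2 + 3*m - 10
(5) = a^3 - 13*a^2 + 26*a + 112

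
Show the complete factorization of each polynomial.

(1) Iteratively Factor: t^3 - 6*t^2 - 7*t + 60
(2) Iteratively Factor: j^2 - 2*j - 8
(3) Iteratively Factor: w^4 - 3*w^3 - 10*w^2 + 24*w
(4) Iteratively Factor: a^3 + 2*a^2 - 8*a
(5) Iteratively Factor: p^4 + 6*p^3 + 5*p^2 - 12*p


(1) = (t - 5)*(t^2 - t - 12) = (t - 5)*(t + 3)*(t - 4)
(2) = (j - 4)*(j + 2)
(3) = (w - 2)*(w^3 - w^2 - 12*w) = (w - 2)*(w + 3)*(w^2 - 4*w) = w*(w - 2)*(w + 3)*(w - 4)
(4) = (a - 2)*(a^2 + 4*a) = a*(a - 2)*(a + 4)
(5) = (p + 4)*(p^3 + 2*p^2 - 3*p) = (p - 1)*(p + 4)*(p^2 + 3*p) = p*(p - 1)*(p + 4)*(p + 3)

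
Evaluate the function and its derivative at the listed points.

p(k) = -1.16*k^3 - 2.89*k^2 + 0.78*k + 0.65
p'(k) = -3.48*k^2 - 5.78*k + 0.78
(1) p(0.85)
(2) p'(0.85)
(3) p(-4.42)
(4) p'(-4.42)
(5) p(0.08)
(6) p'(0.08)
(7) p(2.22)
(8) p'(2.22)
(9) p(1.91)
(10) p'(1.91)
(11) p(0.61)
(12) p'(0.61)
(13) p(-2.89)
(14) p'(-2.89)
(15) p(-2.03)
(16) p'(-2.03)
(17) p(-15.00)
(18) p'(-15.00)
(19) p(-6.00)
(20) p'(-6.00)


(1) = -1.49
(2) = -6.65
(3) = 40.91
(4) = -41.66
(5) = 0.69
(6) = 0.30
(7) = -24.55
(8) = -29.20
(9) = -16.49
(10) = -22.96
(11) = -0.21
(12) = -4.04
(13) = 2.26
(14) = -11.58
(15) = -3.14
(16) = -1.83
(17) = 3253.70
(18) = -695.52
(19) = 142.49
(20) = -89.82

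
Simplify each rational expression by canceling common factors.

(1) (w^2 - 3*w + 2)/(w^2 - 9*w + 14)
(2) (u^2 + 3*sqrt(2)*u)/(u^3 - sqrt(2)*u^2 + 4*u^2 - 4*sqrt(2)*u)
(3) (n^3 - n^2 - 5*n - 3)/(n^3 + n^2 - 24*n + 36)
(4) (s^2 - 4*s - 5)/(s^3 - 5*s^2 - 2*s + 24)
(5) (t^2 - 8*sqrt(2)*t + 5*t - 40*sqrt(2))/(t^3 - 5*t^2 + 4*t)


(1) = (w - 1)/(w - 7)
(2) = (u + 3*sqrt(2))/(u^2 + u*(4 - sqrt(2)) - 4*sqrt(2))
(3) = (n^2 + 2*n + 1)/(n^2 + 4*n - 12)
(4) = (s^2 - 4*s - 5)/(s^3 - 5*s^2 - 2*s + 24)
(5) = (t^2 + t*(5 - 8*sqrt(2)) - 40*sqrt(2))/(t^3 - 5*t^2 + 4*t)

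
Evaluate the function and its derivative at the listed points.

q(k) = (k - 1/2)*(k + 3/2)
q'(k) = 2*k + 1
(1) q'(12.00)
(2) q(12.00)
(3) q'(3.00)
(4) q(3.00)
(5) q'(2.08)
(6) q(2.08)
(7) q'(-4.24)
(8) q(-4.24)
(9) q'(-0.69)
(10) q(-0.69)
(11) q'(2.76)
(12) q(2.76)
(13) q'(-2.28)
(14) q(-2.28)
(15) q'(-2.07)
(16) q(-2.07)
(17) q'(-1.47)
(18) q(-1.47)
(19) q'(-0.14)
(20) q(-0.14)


(1) = 25.00
(2) = 155.25
(3) = 7.00
(4) = 11.25
(5) = 5.16
(6) = 5.66
(7) = -7.48
(8) = 12.99
(9) = -0.38
(10) = -0.96
(11) = 6.52
(12) = 9.63
(13) = -3.56
(14) = 2.17
(15) = -3.14
(16) = 1.46
(17) = -1.94
(18) = -0.06
(19) = 0.72
(20) = -0.87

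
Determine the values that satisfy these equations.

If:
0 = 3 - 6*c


Then:
c = 1/2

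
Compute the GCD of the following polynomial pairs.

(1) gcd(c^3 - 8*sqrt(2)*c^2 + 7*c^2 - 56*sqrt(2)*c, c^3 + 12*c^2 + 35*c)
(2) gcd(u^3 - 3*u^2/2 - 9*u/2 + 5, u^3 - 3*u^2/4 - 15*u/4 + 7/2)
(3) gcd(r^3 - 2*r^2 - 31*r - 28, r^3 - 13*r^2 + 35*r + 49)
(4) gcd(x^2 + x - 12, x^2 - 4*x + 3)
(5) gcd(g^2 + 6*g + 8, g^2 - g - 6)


(1) = c^2 + 7*c
(2) = u^2 + u - 2
(3) = gcd((r - 7)*(r + 1)*(r + 4), (r - 7)^2*(r + 1)) = r^2 - 6*r - 7
(4) = gcd((x - 3)*(x + 4), (x - 3)*(x - 1)) = x - 3
(5) = g + 2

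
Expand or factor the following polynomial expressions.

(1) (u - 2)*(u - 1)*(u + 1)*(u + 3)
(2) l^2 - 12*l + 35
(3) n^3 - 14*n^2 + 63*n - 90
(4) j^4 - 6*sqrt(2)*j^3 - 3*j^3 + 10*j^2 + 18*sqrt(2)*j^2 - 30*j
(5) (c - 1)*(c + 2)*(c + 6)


(1) = u^4 + u^3 - 7*u^2 - u + 6
(2) = (l - 7)*(l - 5)
(3) = (n - 6)*(n - 5)*(n - 3)
(4) = j*(j - 3)*(j - 5*sqrt(2))*(j - sqrt(2))
(5) = c^3 + 7*c^2 + 4*c - 12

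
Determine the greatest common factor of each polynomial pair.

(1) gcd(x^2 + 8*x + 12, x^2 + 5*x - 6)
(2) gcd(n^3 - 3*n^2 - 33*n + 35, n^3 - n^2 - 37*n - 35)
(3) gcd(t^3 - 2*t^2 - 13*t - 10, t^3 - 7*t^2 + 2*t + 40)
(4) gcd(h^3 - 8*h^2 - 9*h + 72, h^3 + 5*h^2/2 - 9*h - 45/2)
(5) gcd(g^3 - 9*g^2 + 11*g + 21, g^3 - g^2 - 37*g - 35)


(1) = gcd((x + 2)*(x + 6), (x - 1)*(x + 6)) = x + 6
(2) = gcd((n - 7)*(n - 1)*(n + 5), (n - 7)*(n + 1)*(n + 5)) = n^2 - 2*n - 35
(3) = gcd((t - 5)*(t + 1)*(t + 2), (t - 5)*(t - 4)*(t + 2)) = t^2 - 3*t - 10
(4) = gcd((h - 8)*(h - 3)*(h + 3), (h - 3)*(h + 5/2)*(h + 3)) = h^2 - 9
(5) = g^2 - 6*g - 7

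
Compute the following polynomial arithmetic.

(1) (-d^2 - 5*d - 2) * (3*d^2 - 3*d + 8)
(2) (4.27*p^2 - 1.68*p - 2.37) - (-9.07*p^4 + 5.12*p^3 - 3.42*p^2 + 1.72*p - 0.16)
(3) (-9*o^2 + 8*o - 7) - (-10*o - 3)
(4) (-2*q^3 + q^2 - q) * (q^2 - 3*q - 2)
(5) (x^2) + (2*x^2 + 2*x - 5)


(1) = -3*d^4 - 12*d^3 + d^2 - 34*d - 16
(2) = 9.07*p^4 - 5.12*p^3 + 7.69*p^2 - 3.4*p - 2.21
(3) = -9*o^2 + 18*o - 4
(4) = -2*q^5 + 7*q^4 + q^2 + 2*q
(5) = 3*x^2 + 2*x - 5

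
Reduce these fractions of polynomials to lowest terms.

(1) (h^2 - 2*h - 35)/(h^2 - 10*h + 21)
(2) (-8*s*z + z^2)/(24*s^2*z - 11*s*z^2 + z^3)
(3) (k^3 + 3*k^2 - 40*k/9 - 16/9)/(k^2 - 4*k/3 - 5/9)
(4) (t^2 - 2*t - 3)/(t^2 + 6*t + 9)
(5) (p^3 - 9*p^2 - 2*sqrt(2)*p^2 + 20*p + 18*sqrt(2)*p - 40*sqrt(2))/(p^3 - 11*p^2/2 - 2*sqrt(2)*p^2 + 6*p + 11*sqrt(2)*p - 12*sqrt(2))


(1) = (h + 5)/(h - 3)
(2) = 1/(-3*s + z)
(3) = (3*k^2 + 8*k - 16)/(3*k - 5)
(4) = (t^2 - 2*t - 3)/(t^2 + 6*t + 9)
(5) = (2*p - 10)/(2*p - 3)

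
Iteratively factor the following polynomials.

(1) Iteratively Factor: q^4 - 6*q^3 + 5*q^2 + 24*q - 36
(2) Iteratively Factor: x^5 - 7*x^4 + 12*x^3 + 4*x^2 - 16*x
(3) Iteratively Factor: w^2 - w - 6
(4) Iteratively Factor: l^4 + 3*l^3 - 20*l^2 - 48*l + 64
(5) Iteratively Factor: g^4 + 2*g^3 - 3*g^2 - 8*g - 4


(1) = (q + 2)*(q^3 - 8*q^2 + 21*q - 18) = (q - 3)*(q + 2)*(q^2 - 5*q + 6) = (q - 3)^2*(q + 2)*(q - 2)
(2) = (x + 1)*(x^4 - 8*x^3 + 20*x^2 - 16*x) = (x - 2)*(x + 1)*(x^3 - 6*x^2 + 8*x) = (x - 4)*(x - 2)*(x + 1)*(x^2 - 2*x) = x*(x - 4)*(x - 2)*(x + 1)*(x - 2)
(3) = (w - 3)*(w + 2)
(4) = (l - 4)*(l^3 + 7*l^2 + 8*l - 16) = (l - 4)*(l + 4)*(l^2 + 3*l - 4) = (l - 4)*(l + 4)^2*(l - 1)
(5) = (g + 2)*(g^3 - 3*g - 2) = (g + 1)*(g + 2)*(g^2 - g - 2) = (g - 2)*(g + 1)*(g + 2)*(g + 1)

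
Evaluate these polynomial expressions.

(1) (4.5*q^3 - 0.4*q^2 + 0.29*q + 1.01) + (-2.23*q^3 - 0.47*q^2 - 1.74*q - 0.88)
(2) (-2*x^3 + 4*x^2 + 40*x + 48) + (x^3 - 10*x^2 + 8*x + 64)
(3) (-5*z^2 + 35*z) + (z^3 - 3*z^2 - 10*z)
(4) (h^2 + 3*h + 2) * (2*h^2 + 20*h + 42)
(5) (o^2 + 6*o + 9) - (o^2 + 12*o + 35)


(1) = 2.27*q^3 - 0.87*q^2 - 1.45*q + 0.13
(2) = -x^3 - 6*x^2 + 48*x + 112
(3) = z^3 - 8*z^2 + 25*z
(4) = 2*h^4 + 26*h^3 + 106*h^2 + 166*h + 84
(5) = -6*o - 26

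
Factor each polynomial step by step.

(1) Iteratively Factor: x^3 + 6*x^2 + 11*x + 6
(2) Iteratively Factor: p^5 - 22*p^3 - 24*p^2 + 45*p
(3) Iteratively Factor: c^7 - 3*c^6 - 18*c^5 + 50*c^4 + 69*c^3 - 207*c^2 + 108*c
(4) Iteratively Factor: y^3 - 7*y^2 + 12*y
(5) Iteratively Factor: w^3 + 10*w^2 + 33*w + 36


(1) = (x + 2)*(x^2 + 4*x + 3) = (x + 2)*(x + 3)*(x + 1)
(2) = (p - 5)*(p^4 + 5*p^3 + 3*p^2 - 9*p) = (p - 5)*(p + 3)*(p^3 + 2*p^2 - 3*p) = p*(p - 5)*(p + 3)*(p^2 + 2*p - 3) = p*(p - 5)*(p - 1)*(p + 3)*(p + 3)
(3) = (c - 4)*(c^6 + c^5 - 14*c^4 - 6*c^3 + 45*c^2 - 27*c) = (c - 4)*(c + 3)*(c^5 - 2*c^4 - 8*c^3 + 18*c^2 - 9*c) = (c - 4)*(c - 1)*(c + 3)*(c^4 - c^3 - 9*c^2 + 9*c) = (c - 4)*(c - 1)*(c + 3)^2*(c^3 - 4*c^2 + 3*c) = c*(c - 4)*(c - 1)*(c + 3)^2*(c^2 - 4*c + 3) = c*(c - 4)*(c - 1)^2*(c + 3)^2*(c - 3)
(4) = (y - 4)*(y^2 - 3*y) = y*(y - 4)*(y - 3)
(5) = (w + 4)*(w^2 + 6*w + 9) = (w + 3)*(w + 4)*(w + 3)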